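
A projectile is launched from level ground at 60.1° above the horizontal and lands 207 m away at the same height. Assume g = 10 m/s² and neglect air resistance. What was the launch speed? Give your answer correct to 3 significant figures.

48.9 m/s

On level ground, R = v₀² sin(2θ) / g, so v₀ = √(R g / sin 2θ).
sin(2 × 60.1°) = 0.8643.
v₀ = √(207 × 10 / 0.8643) = √2395 = 48.9 m/s.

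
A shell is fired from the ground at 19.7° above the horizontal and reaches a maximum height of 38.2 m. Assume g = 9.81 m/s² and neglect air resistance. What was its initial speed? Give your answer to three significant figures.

At maximum height v_y = 0, so (v₀ sin θ)² = 2 g H.
v₀ sin 19.7° = √(2 × 9.81 × 38.2) = 27.38 m/s.
v₀ = 27.38 / sin 19.7° = 27.38 / 0.3371 = 81.2 m/s.

81.2 m/s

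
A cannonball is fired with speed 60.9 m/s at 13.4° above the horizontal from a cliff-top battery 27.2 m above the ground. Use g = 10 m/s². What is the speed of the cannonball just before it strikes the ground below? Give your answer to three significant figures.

v_x = 60.9 cos 13.4° = 59.24 m/s is unchanged throughout.
For the vertical component, v_y² = v_y0² + 2 g h = (14.11)² + 2×10×27.2 = 743.1, so |v_y| = 27.26 m/s.
Impact speed = √(v_x² + v_y²) = √(3509 + 743.1) = 65.2 m/s.

65.2 m/s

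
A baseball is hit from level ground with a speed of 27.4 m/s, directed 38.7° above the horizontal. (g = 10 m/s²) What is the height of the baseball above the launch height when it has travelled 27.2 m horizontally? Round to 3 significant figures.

v_x = 27.4 cos 38.7° = 21.38 m/s, v_y0 = 27.4 sin 38.7° = 17.13 m/s.
Time to reach x = 27.2 m: t = x / v_x = 27.2 / 21.38 = 1.272 s.
y = v_y0 t − ½ g t² = 17.13×1.272 − 5.000×1.272² = 13.7 m.

13.7 m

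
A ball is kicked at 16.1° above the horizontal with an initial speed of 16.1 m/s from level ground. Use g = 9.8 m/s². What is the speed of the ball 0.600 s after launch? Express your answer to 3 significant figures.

v_x = 16.1 cos 16.1° = 15.47 m/s (constant).
v_y(t) = 16.1 sin 16.1° − g t = 4.465 − 9.8 × 0.600 = -1.415 m/s.
Speed = √(v_x² + v_y²) = √(239.3 + 2.002) = 15.5 m/s.

15.5 m/s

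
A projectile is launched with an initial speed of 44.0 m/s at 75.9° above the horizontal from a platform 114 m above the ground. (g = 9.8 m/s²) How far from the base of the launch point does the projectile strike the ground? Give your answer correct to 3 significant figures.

116 m

Components: v_x = 44.0 cos 75.9° = 10.72 m/s, v_y = 44.0 sin 75.9° = 42.67 m/s.
Vertical: 0 = 114 + 42.67 t − ½(9.8) t² ⇒ 4.900 t² − 42.67 t − 114 = 0.
t = [42.67 + √(1821 + 2234)] / 9.800 = 10.85 s.
Horizontal: R = v_x · t = 10.72 × 10.85 = 116 m.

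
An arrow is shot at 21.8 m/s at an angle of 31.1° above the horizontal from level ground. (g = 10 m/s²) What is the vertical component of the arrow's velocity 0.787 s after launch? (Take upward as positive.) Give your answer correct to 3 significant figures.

Initial vertical component: v_y0 = 21.8 sin 31.1° = 11.26 m/s.
v_y(t) = v_y0 − g t = 11.26 − 10 × 0.787 = 3.39 m/s.

3.39 m/s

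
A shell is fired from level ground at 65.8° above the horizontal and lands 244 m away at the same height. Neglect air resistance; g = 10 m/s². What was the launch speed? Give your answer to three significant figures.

57.1 m/s

On level ground, R = v₀² sin(2θ) / g, so v₀ = √(R g / sin 2θ).
sin(2 × 65.8°) = 0.7478.
v₀ = √(244 × 10 / 0.7478) = √3263 = 57.1 m/s.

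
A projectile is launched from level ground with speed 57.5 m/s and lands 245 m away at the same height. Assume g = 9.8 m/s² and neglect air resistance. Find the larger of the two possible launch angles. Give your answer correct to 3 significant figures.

Level-ground range: R = v₀² sin(2θ)/g ⇒ sin 2θ = R g / v₀² = 245×9.8/57.5² = 0.7262.
2θ = arcsin(0.7262) = 46.57° or 180° − 46.57° = 133.43°.
So θ = 23.3° or θ = 66.7°.

66.7°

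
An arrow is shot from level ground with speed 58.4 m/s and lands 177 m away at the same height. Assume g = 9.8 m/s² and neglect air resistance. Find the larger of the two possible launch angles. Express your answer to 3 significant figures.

74.7°

Level-ground range: R = v₀² sin(2θ)/g ⇒ sin 2θ = R g / v₀² = 177×9.8/58.4² = 0.5086.
2θ = arcsin(0.5086) = 30.57° or 180° − 30.57° = 149.43°.
So θ = 15.3° or θ = 74.7°.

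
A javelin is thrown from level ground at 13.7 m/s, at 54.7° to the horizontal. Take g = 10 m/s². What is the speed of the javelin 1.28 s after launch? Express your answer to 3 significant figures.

8.08 m/s

v_x = 13.7 cos 54.7° = 7.917 m/s (constant).
v_y(t) = 13.7 sin 54.7° − g t = 11.18 − 10 × 1.28 = -1.620 m/s.
Speed = √(v_x² + v_y²) = √(62.68 + 2.624) = 8.08 m/s.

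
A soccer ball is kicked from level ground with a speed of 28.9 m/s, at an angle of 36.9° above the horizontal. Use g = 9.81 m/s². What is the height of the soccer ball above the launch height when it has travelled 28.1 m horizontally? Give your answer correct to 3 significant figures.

13.8 m

v_x = 28.9 cos 36.9° = 23.11 m/s, v_y0 = 28.9 sin 36.9° = 17.35 m/s.
Time to reach x = 28.1 m: t = x / v_x = 28.1 / 23.11 = 1.216 s.
y = v_y0 t − ½ g t² = 17.35×1.216 − 4.905×1.216² = 13.8 m.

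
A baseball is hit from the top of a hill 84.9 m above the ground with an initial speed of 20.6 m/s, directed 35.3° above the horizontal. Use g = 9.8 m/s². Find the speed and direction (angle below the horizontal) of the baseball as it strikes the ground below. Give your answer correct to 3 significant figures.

v_x = 20.6 cos 35.3° = 16.81 m/s (constant).
|v_y| at impact = √((11.90)² + 2×9.8×84.9) = 42.49 m/s.
Speed = √(16.81² + 42.49²) = 45.7 m/s; angle = arctan(42.49/16.81) = 68.4° below horizontal.

45.7 m/s at 68.4° below the horizontal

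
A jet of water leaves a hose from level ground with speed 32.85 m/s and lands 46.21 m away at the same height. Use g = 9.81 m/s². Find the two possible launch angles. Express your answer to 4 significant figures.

Level-ground range: R = v₀² sin(2θ)/g ⇒ sin 2θ = R g / v₀² = 46.21×9.81/32.85² = 0.4201.
2θ = arcsin(0.4201) = 24.841° or 180° − 24.841° = 155.159°.
So θ = 12.42° or θ = 77.58°.

12.42° and 77.58°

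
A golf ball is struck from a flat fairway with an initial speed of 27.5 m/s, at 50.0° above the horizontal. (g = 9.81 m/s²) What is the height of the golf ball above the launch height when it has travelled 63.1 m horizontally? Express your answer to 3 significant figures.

12.7 m

v_x = 27.5 cos 50.0° = 17.68 m/s, v_y0 = 27.5 sin 50.0° = 21.07 m/s.
Time to reach x = 63.1 m: t = x / v_x = 63.1 / 17.68 = 3.569 s.
y = v_y0 t − ½ g t² = 21.07×3.569 − 4.905×3.569² = 12.7 m.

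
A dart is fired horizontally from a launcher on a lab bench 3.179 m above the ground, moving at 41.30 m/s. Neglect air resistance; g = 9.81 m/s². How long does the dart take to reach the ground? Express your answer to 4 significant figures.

0.8051 s

The horizontal speed doesn't affect the fall. With v_y0 = 0, h = ½ g t².
t = √(2 × 3.179 / 9.81) = √0.64811 = 0.8051 s.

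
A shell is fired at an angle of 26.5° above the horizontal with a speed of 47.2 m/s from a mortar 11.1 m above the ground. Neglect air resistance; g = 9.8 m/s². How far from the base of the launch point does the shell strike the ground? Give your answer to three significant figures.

202 m

Components: v_x = 47.2 cos 26.5° = 42.24 m/s, v_y = 47.2 sin 26.5° = 21.06 m/s.
Vertical: 0 = 11.1 + 21.06 t − ½(9.8) t² ⇒ 4.900 t² − 21.06 t − 11.1 = 0.
t = [21.06 + √(443.5 + 217.6)] / 9.800 = 4.773 s.
Horizontal: R = v_x · t = 42.24 × 4.773 = 202 m.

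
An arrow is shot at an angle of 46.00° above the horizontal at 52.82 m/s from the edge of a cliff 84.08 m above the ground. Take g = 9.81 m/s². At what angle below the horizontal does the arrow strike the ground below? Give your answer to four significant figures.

56.59°

v_x = 52.82 cos 46.00° = 36.692 m/s.
At impact |v_y| = √(v_y0² + 2 g h) = √(37.996² + 2×9.81×84.08) = 55.618 m/s.
Angle below horizontal = arctan(|v_y| / v_x) = arctan(55.618 / 36.692) = 56.59°.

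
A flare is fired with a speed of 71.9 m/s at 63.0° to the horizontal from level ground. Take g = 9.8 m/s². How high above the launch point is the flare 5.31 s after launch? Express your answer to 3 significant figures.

v_y0 = 71.9 sin 63.0° = 64.06 m/s.
y(t) = v_y0 t − ½ g t² = 64.06×5.31 − 4.900×5.31² = 202 m.

202 m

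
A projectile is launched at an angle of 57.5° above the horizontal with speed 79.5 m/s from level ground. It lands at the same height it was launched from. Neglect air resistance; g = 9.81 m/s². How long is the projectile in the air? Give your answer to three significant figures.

Vertical component: v_y = 79.5 sin 57.5° = 67.05 m/s.
For a projectile landing at launch height, time of flight is t = 2 v_y / g = 2 × 67.05 / 9.81 = 13.7 s.

13.7 s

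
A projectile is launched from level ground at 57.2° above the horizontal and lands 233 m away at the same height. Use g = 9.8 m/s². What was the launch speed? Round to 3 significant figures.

50.1 m/s

On level ground, R = v₀² sin(2θ) / g, so v₀ = √(R g / sin 2θ).
sin(2 × 57.2°) = 0.9107.
v₀ = √(233 × 9.8 / 0.9107) = √2507 = 50.1 m/s.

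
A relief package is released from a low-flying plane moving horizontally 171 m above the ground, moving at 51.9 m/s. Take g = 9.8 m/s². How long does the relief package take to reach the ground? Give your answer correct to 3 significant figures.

The horizontal speed doesn't affect the fall. With v_y0 = 0, h = ½ g t².
t = √(2 × 171 / 9.8) = √34.90 = 5.91 s.

5.91 s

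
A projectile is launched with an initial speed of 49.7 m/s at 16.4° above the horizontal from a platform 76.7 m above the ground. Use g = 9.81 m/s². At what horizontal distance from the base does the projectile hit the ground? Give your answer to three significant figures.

269 m

Components: v_x = 49.7 cos 16.4° = 47.68 m/s, v_y = 49.7 sin 16.4° = 14.03 m/s.
Vertical: 0 = 76.7 + 14.03 t − ½(9.81) t² ⇒ 4.905 t² − 14.03 t − 76.7 = 0.
t = [14.03 + √(196.8 + 1505)] / 9.810 = 5.635 s.
Horizontal: R = v_x · t = 47.68 × 5.635 = 269 m.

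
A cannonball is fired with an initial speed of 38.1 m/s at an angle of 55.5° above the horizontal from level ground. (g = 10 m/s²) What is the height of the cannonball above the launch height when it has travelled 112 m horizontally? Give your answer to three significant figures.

v_x = 38.1 cos 55.5° = 21.58 m/s, v_y0 = 38.1 sin 55.5° = 31.40 m/s.
Time to reach x = 112 m: t = x / v_x = 112 / 21.58 = 5.190 s.
y = v_y0 t − ½ g t² = 31.40×5.190 − 5.000×5.190² = 28.3 m.

28.3 m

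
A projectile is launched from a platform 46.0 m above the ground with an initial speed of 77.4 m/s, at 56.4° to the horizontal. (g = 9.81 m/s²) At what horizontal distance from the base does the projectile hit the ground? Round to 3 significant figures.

592 m

Components: v_x = 77.4 cos 56.4° = 42.83 m/s, v_y = 77.4 sin 56.4° = 64.47 m/s.
Vertical: 0 = 46.0 + 64.47 t − ½(9.81) t² ⇒ 4.905 t² − 64.47 t − 46.0 = 0.
t = [64.47 + √(4156 + 902.5)] / 9.810 = 13.82 s.
Horizontal: R = v_x · t = 42.83 × 13.82 = 592 m.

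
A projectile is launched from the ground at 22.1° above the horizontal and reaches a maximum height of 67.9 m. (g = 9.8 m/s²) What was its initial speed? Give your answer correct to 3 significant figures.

97.0 m/s

At maximum height v_y = 0, so (v₀ sin θ)² = 2 g H.
v₀ sin 22.1° = √(2 × 9.8 × 67.9) = 36.48 m/s.
v₀ = 36.48 / sin 22.1° = 36.48 / 0.3762 = 97.0 m/s.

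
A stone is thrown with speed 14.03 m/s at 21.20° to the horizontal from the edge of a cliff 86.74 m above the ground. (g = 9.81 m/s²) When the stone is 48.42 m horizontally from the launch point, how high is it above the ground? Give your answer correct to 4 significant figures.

v_x = 14.03 cos 21.20° = 13.081 m/s, v_y0 = 14.03 sin 21.20° = 5.0736 m/s.
Time to reach x = 48.42 m: t = x / v_x = 48.42 / 13.081 = 3.7016 s.
y = 86.74 + v_y0 t − ½ g t² = 86.74 + 5.0736×3.7016 − 4.905×3.7016² = 38.31 m.

38.31 m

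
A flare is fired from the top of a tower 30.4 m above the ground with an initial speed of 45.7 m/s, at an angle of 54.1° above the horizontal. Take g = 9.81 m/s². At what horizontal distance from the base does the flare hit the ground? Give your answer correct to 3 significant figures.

222 m

Components: v_x = 45.7 cos 54.1° = 26.80 m/s, v_y = 45.7 sin 54.1° = 37.02 m/s.
Vertical: 0 = 30.4 + 37.02 t − ½(9.81) t² ⇒ 4.905 t² − 37.02 t − 30.4 = 0.
t = [37.02 + √(1370 + 596.4)] / 9.810 = 8.294 s.
Horizontal: R = v_x · t = 26.80 × 8.294 = 222 m.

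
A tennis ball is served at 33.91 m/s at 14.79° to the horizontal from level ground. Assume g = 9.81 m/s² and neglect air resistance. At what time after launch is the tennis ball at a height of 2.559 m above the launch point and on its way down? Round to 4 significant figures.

1.389 s

v_y0 = 33.91 sin 14.79° = 8.6564 m/s.
Set y = v_y0 t − ½ g t² = 2.559: 4.905 t² − 8.6564 t + 2.559 = 0.
t = [8.6564 ± √(74.933 − 50.208)] / 9.81 = (8.6564 ± 4.9724) / 9.81, giving t = 0.3755 s or t = 1.389 s.
On the way down corresponds to the larger root: t = 1.389 s.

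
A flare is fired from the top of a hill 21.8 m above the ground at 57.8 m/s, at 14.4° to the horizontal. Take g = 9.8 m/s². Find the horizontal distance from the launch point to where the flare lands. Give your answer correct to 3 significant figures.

Components: v_x = 57.8 cos 14.4° = 55.98 m/s, v_y = 57.8 sin 14.4° = 14.37 m/s.
Vertical: 0 = 21.8 + 14.37 t − ½(9.8) t² ⇒ 4.900 t² − 14.37 t − 21.8 = 0.
t = [14.37 + √(206.5 + 427.3)] / 9.800 = 4.035 s.
Horizontal: R = v_x · t = 55.98 × 4.035 = 226 m.

226 m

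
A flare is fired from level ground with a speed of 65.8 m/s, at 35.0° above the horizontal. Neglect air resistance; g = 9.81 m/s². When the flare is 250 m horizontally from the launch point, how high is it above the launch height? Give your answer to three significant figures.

69.5 m

v_x = 65.8 cos 35.0° = 53.90 m/s, v_y0 = 65.8 sin 35.0° = 37.74 m/s.
Time to reach x = 250 m: t = x / v_x = 250 / 53.90 = 4.638 s.
y = v_y0 t − ½ g t² = 37.74×4.638 − 4.905×4.638² = 69.5 m.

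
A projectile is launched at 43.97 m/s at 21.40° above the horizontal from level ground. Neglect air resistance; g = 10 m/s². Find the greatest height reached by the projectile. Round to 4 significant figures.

Vertical component of launch velocity: v_y = 43.97 sin 21.40° = 16.044 m/s.
At the highest point the vertical velocity is zero, so v_y² = 2 g h_max.
h_max = (16.044)² / (2 × 10) = 257.41 / 20.00 = 12.87 m.

12.87 m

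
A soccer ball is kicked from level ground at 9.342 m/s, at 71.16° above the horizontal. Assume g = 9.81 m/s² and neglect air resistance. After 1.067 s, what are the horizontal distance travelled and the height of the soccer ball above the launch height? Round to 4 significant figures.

x = 3.219 m, y = 3.850 m

v_x = 9.342 cos 71.16° = 3.0168 m/s; v_y0 = 9.342 sin 71.16° = 8.8415 m/s.
x = v_x t = 3.0168 × 1.067 = 3.219 m.
y = v_y0 t − ½ g t² = 8.8415×1.067 − 4.905×1.067² = 3.850 m.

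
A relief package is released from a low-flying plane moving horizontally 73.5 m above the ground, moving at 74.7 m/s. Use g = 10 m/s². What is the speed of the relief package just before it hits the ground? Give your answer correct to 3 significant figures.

Fall time: t = √(2 × 73.5 / 10) = 3.834 s.
At impact: v_x = 74.7 m/s (unchanged), v_y = g t = 10 × 3.834 = 38.34 m/s.
Speed = √(v_x² + v_y²) = √(5580 + 1470) = 84.0 m/s.

84.0 m/s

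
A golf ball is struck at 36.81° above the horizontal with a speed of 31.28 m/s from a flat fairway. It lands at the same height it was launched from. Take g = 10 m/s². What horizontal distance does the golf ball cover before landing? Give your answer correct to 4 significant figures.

93.87 m

For level ground, R = v₀² sin(2θ) / g.
sin(2 × 36.81°) = sin 73.620° = 0.9594.
R = (31.28)² × 0.9594 / 10 = 93.87 m.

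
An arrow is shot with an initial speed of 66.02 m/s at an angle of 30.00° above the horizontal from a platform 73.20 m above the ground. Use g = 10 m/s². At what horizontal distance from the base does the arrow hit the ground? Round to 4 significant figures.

477.7 m

Components: v_x = 66.02 cos 30.00° = 57.175 m/s, v_y = 66.02 sin 30.00° = 33.010 m/s.
Vertical: 0 = 73.20 + 33.010 t − ½(10) t² ⇒ 5.000 t² − 33.010 t − 73.20 = 0.
t = [33.010 + √(1089.7 + 1464.0)] / 10.00 = 8.3544 s.
Horizontal: R = v_x · t = 57.175 × 8.3544 = 477.7 m.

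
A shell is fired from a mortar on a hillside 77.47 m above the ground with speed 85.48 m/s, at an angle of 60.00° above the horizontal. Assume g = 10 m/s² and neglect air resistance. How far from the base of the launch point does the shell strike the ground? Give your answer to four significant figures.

674.7 m

Components: v_x = 85.48 cos 60.00° = 42.740 m/s, v_y = 85.48 sin 60.00° = 74.028 m/s.
Vertical: 0 = 77.47 + 74.028 t − ½(10) t² ⇒ 5.000 t² − 74.028 t − 77.47 = 0.
t = [74.028 + √(5480.1 + 1549.4)] / 10.00 = 15.787 s.
Horizontal: R = v_x · t = 42.740 × 15.787 = 674.7 m.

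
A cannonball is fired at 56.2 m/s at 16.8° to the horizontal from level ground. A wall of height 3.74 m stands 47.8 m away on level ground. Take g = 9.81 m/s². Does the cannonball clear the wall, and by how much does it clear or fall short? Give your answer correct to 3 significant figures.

Yes — it clears the wall by 6.82 m.

v_x = 56.2 cos 16.8° = 53.80 m/s; v_y0 = 56.2 sin 16.8° = 16.24 m/s.
Time to reach the wall: t = 47.8 / 53.80 = 0.8885 s.
Height at that point: y = 16.24×0.8885 − 4.905×0.8885² = 10.56 m.
That is 10.56 − 3.74 = 6.82 m above the top of the wall, so the cannonball clears it.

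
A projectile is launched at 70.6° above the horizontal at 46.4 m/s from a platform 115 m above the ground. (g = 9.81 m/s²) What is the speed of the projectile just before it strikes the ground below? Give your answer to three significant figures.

v_x = 46.4 cos 70.6° = 15.41 m/s is unchanged throughout.
For the vertical component, v_y² = v_y0² + 2 g h = (43.77)² + 2×9.81×115 = 4172, so |v_y| = 64.59 m/s.
Impact speed = √(v_x² + v_y²) = √(237.5 + 4172) = 66.4 m/s.

66.4 m/s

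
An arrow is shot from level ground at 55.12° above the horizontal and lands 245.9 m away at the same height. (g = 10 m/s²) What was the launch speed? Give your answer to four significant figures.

On level ground, R = v₀² sin(2θ) / g, so v₀ = √(R g / sin 2θ).
sin(2 × 55.12°) = 0.9383.
v₀ = √(245.9 × 10 / 0.9383) = √2620.7 = 51.19 m/s.

51.19 m/s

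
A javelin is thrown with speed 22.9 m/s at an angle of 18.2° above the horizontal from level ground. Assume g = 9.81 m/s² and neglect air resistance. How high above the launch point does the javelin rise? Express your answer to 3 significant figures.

2.61 m

Vertical component of launch velocity: v_y = 22.9 sin 18.2° = 7.152 m/s.
At the highest point the vertical velocity is zero, so v_y² = 2 g h_max.
h_max = (7.152)² / (2 × 9.81) = 51.15 / 19.62 = 2.61 m.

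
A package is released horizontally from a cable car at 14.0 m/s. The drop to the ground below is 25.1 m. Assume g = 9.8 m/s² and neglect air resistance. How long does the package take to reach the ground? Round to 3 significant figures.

The horizontal speed doesn't affect the fall. With v_y0 = 0, h = ½ g t².
t = √(2 × 25.1 / 9.8) = √5.122 = 2.26 s.

2.26 s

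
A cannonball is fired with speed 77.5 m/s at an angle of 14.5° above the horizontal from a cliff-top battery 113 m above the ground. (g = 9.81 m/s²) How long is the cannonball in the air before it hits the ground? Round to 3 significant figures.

Vertical component: v_y = 77.5 sin 14.5° = 19.40 m/s.
Taking up as positive with launch at y = 113 m, landing at y = 0: 0 = 113 + 19.40 t − ½(9.81) t².
Solving 4.905 t² − 19.40 t − 113 = 0 gives t = [19.40 + √(19.40² + 4·4.905·113)] / 9.810 = 7.17 s.

7.17 s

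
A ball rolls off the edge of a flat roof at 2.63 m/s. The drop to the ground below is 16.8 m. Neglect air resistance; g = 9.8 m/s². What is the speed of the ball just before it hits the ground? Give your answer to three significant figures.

18.3 m/s

Fall time: t = √(2 × 16.8 / 9.8) = 1.852 s.
At impact: v_x = 2.63 m/s (unchanged), v_y = g t = 9.8 × 1.852 = 18.15 m/s.
Speed = √(v_x² + v_y²) = √(6.917 + 329.4) = 18.3 m/s.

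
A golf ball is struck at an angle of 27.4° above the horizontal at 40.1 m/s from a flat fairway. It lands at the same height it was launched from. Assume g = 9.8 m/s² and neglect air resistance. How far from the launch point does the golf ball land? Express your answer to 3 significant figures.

134 m

Components: v_x = 40.1 cos 27.4° = 35.60 m/s, v_y = 40.1 sin 27.4° = 18.45 m/s.
Time of flight (same landing height): t = 2 v_y / g = 2 × 18.45 / 9.8 = 3.765 s.
Range: R = v_x · t = 35.60 × 3.765 = 134 m.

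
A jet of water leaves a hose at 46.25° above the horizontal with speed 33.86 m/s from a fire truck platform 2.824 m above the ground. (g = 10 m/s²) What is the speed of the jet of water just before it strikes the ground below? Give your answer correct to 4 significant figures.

v_x = 33.86 cos 46.25° = 23.415 m/s is unchanged throughout.
For the vertical component, v_y² = v_y0² + 2 g h = (24.459)² + 2×10×2.824 = 654.72, so |v_y| = 25.587 m/s.
Impact speed = √(v_x² + v_y²) = √(548.26 + 654.72) = 34.68 m/s.

34.68 m/s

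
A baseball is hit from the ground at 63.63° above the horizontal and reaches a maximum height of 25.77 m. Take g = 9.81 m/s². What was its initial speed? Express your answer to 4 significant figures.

At maximum height v_y = 0, so (v₀ sin θ)² = 2 g H.
v₀ sin 63.63° = √(2 × 9.81 × 25.77) = 22.486 m/s.
v₀ = 22.486 / sin 63.63° = 22.486 / 0.8959 = 25.10 m/s.

25.10 m/s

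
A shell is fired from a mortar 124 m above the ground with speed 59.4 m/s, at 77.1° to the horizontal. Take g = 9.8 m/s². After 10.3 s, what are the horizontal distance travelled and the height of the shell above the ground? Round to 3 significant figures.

x = 137 m, y = 201 m

v_x = 59.4 cos 77.1° = 13.26 m/s; v_y0 = 59.4 sin 77.1° = 57.90 m/s.
x = v_x t = 13.26 × 10.3 = 137 m.
y = 124 + v_y0 t − ½ g t² = 201 m.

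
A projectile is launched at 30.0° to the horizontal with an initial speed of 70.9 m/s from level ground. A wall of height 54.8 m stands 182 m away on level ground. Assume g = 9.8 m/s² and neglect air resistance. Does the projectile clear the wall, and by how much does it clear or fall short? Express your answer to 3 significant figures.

Yes — it clears the wall by 7.23 m.

v_x = 70.9 cos 30.0° = 61.40 m/s; v_y0 = 70.9 sin 30.0° = 35.45 m/s.
Time to reach the wall: t = 182 / 61.40 = 2.964 s.
Height at that point: y = 35.45×2.964 − 4.900×2.964² = 62.03 m.
That is 62.03 − 54.8 = 7.23 m above the top of the wall, so the projectile clears it.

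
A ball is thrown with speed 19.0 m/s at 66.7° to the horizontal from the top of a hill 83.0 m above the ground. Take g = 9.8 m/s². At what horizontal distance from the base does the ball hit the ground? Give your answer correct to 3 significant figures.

Components: v_x = 19.0 cos 66.7° = 7.515 m/s, v_y = 19.0 sin 66.7° = 17.45 m/s.
Vertical: 0 = 83.0 + 17.45 t − ½(9.8) t² ⇒ 4.900 t² − 17.45 t − 83.0 = 0.
t = [17.45 + √(304.5 + 1627)] / 9.800 = 6.265 s.
Horizontal: R = v_x · t = 7.515 × 6.265 = 47.1 m.

47.1 m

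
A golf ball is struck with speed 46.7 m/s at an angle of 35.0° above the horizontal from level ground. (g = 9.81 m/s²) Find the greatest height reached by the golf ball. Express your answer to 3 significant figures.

Vertical component of launch velocity: v_y = 46.7 sin 35.0° = 26.79 m/s.
At the highest point the vertical velocity is zero, so v_y² = 2 g h_max.
h_max = (26.79)² / (2 × 9.81) = 717.7 / 19.62 = 36.6 m.

36.6 m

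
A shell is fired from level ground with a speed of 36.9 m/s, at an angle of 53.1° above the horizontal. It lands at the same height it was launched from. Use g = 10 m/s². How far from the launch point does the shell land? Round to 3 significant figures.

Components: v_x = 36.9 cos 53.1° = 22.16 m/s, v_y = 36.9 sin 53.1° = 29.51 m/s.
Time of flight (same landing height): t = 2 v_y / g = 2 × 29.51 / 10 = 5.902 s.
Range: R = v_x · t = 22.16 × 5.902 = 131 m.

131 m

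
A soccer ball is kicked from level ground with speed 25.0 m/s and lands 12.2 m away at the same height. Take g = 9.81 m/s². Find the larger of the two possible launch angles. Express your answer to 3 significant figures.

84.5°

Level-ground range: R = v₀² sin(2θ)/g ⇒ sin 2θ = R g / v₀² = 12.2×9.81/25.0² = 0.1915.
2θ = arcsin(0.1915) = 11.04° or 180° − 11.04° = 168.96°.
So θ = 5.52° or θ = 84.5°.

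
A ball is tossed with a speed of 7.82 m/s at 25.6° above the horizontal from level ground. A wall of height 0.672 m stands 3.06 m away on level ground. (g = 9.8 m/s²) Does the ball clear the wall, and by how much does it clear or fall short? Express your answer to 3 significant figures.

v_x = 7.82 cos 25.6° = 7.052 m/s; v_y0 = 7.82 sin 25.6° = 3.379 m/s.
Time to reach the wall: t = 3.06 / 7.052 = 0.4339 s.
Height at that point: y = 3.379×0.4339 − 4.900×0.4339² = 0.5436 m.
That is 0.672 − 0.5436 = 0.128 m below the top of the wall, so the ball does not clear it.

No — it falls 0.128 m short of clearing the wall.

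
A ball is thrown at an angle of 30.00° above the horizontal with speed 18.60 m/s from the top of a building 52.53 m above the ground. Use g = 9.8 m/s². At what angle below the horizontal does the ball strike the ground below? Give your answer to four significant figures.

64.26°

v_x = 18.60 cos 30.00° = 16.108 m/s.
At impact |v_y| = √(v_y0² + 2 g h) = √(9.3000² + 2×9.8×52.53) = 33.408 m/s.
Angle below horizontal = arctan(|v_y| / v_x) = arctan(33.408 / 16.108) = 64.26°.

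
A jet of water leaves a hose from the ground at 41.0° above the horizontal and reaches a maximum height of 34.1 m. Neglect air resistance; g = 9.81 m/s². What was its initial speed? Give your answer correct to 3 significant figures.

At maximum height v_y = 0, so (v₀ sin θ)² = 2 g H.
v₀ sin 41.0° = √(2 × 9.81 × 34.1) = 25.87 m/s.
v₀ = 25.87 / sin 41.0° = 25.87 / 0.6561 = 39.4 m/s.

39.4 m/s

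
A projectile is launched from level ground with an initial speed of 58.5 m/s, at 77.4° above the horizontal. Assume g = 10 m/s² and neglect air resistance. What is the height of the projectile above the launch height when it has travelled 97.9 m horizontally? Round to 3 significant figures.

v_x = 58.5 cos 77.4° = 12.76 m/s, v_y0 = 58.5 sin 77.4° = 57.09 m/s.
Time to reach x = 97.9 m: t = x / v_x = 97.9 / 12.76 = 7.672 s.
y = v_y0 t − ½ g t² = 57.09×7.672 − 5.000×7.672² = 144 m.

144 m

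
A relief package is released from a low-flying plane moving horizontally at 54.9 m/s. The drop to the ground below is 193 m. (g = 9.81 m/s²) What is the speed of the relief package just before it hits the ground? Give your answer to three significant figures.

Fall time: t = √(2 × 193 / 9.81) = 6.273 s.
At impact: v_x = 54.9 m/s (unchanged), v_y = g t = 9.81 × 6.273 = 61.54 m/s.
Speed = √(v_x² + v_y²) = √(3014 + 3787) = 82.5 m/s.

82.5 m/s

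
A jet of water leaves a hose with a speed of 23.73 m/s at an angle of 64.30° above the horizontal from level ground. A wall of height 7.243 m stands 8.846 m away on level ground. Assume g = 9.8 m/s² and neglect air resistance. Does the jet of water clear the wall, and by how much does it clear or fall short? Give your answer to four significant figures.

Yes — it clears the wall by 7.517 m.

v_x = 23.73 cos 64.30° = 10.291 m/s; v_y0 = 23.73 sin 64.30° = 21.383 m/s.
Time to reach the wall: t = 8.846 / 10.291 = 0.85959 s.
Height at that point: y = 21.383×0.85959 − 4.900×0.85959² = 14.760 m.
That is 14.760 − 7.243 = 7.517 m above the top of the wall, so the jet of water clears it.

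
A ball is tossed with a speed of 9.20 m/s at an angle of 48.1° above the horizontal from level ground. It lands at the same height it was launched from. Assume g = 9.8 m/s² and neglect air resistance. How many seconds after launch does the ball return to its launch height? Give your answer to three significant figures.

1.40 s

Vertical component: v_y = 9.20 sin 48.1° = 6.848 m/s.
For a projectile landing at launch height, time of flight is t = 2 v_y / g = 2 × 6.848 / 9.8 = 1.40 s.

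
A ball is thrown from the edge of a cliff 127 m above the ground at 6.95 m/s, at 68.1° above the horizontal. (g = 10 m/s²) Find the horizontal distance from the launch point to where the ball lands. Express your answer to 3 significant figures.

14.8 m

Components: v_x = 6.95 cos 68.1° = 2.592 m/s, v_y = 6.95 sin 68.1° = 6.448 m/s.
Vertical: 0 = 127 + 6.448 t − ½(10) t² ⇒ 5.000 t² − 6.448 t − 127 = 0.
t = [6.448 + √(41.58 + 2540)] / 10.00 = 5.726 s.
Horizontal: R = v_x · t = 2.592 × 5.726 = 14.8 m.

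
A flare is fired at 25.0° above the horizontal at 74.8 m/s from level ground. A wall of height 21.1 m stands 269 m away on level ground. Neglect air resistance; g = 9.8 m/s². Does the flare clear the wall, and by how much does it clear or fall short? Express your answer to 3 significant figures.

v_x = 74.8 cos 25.0° = 67.79 m/s; v_y0 = 74.8 sin 25.0° = 31.61 m/s.
Time to reach the wall: t = 269 / 67.79 = 3.968 s.
Height at that point: y = 31.61×3.968 − 4.900×3.968² = 48.28 m.
That is 48.28 − 21.1 = 27.2 m above the top of the wall, so the flare clears it.

Yes — it clears the wall by 27.2 m.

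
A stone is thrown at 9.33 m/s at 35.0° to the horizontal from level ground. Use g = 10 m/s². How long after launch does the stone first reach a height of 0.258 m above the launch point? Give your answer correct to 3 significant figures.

0.0506 s

v_y0 = 9.33 sin 35.0° = 5.351 m/s.
Set y = v_y0 t − ½ g t² = 0.258: 5.000 t² − 5.351 t + 0.258 = 0.
t = [5.351 ± √(28.63 − 5.160)] / 10 = (5.351 ± 4.845) / 10, giving t = 0.0506 s or t = 1.02 s.
The stone is on the way up at the first time, so t = 0.0506 s.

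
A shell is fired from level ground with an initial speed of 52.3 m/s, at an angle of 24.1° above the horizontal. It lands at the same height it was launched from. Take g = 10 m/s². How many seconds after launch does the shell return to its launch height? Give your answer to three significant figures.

4.27 s

Vertical component: v_y = 52.3 sin 24.1° = 21.36 m/s.
For a projectile landing at launch height, time of flight is t = 2 v_y / g = 2 × 21.36 / 10 = 4.27 s.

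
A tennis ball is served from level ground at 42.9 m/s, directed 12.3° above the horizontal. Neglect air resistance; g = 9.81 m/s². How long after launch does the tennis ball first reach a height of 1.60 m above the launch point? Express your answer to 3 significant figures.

v_y0 = 42.9 sin 12.3° = 9.139 m/s.
Set y = v_y0 t − ½ g t² = 1.60: 4.905 t² − 9.139 t + 1.60 = 0.
t = [9.139 ± √(83.52 − 31.39)] / 9.81 = (9.139 ± 7.220) / 9.81, giving t = 0.196 s or t = 1.67 s.
The tennis ball is on the way up at the first time, so t = 0.196 s.

0.196 s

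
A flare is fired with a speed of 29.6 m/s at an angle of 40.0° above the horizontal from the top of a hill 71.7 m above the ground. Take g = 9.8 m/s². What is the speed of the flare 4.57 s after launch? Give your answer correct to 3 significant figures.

v_x = 29.6 cos 40.0° = 22.67 m/s (constant).
v_y(t) = 29.6 sin 40.0° − g t = 19.03 − 9.8 × 4.57 = -25.76 m/s.
Speed = √(v_x² + v_y²) = √(513.9 + 663.6) = 34.3 m/s.

34.3 m/s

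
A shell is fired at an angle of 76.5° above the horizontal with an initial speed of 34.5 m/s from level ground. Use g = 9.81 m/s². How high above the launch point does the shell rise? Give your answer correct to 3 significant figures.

Vertical component of launch velocity: v_y = 34.5 sin 76.5° = 33.55 m/s.
At the highest point the vertical velocity is zero, so v_y² = 2 g h_max.
h_max = (33.55)² / (2 × 9.81) = 1126 / 19.62 = 57.4 m.

57.4 m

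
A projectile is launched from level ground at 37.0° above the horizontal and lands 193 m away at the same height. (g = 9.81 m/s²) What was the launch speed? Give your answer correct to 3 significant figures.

44.4 m/s

On level ground, R = v₀² sin(2θ) / g, so v₀ = √(R g / sin 2θ).
sin(2 × 37.0°) = 0.9613.
v₀ = √(193 × 9.81 / 0.9613) = √1970 = 44.4 m/s.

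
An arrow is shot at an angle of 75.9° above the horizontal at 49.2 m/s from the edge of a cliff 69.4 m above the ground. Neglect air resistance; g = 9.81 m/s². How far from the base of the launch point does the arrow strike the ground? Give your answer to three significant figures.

132 m

Components: v_x = 49.2 cos 75.9° = 11.99 m/s, v_y = 49.2 sin 75.9° = 47.72 m/s.
Vertical: 0 = 69.4 + 47.72 t − ½(9.81) t² ⇒ 4.905 t² − 47.72 t − 69.4 = 0.
t = [47.72 + √(2277 + 1362)] / 9.810 = 11.01 s.
Horizontal: R = v_x · t = 11.99 × 11.01 = 132 m.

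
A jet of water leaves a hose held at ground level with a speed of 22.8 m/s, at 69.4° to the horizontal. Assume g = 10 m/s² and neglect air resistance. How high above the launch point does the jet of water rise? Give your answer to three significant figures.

Vertical component of launch velocity: v_y = 22.8 sin 69.4° = 21.34 m/s.
At the highest point the vertical velocity is zero, so v_y² = 2 g h_max.
h_max = (21.34)² / (2 × 10) = 455.4 / 20.00 = 22.8 m.

22.8 m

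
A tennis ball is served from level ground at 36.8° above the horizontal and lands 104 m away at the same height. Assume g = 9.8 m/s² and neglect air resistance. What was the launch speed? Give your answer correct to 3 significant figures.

32.6 m/s

On level ground, R = v₀² sin(2θ) / g, so v₀ = √(R g / sin 2θ).
sin(2 × 36.8°) = 0.9593.
v₀ = √(104 × 9.8 / 0.9593) = √1062 = 32.6 m/s.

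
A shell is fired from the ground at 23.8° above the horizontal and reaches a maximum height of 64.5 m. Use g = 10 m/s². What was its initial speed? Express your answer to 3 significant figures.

At maximum height v_y = 0, so (v₀ sin θ)² = 2 g H.
v₀ sin 23.8° = √(2 × 10 × 64.5) = 35.92 m/s.
v₀ = 35.92 / sin 23.8° = 35.92 / 0.4035 = 89.0 m/s.

89.0 m/s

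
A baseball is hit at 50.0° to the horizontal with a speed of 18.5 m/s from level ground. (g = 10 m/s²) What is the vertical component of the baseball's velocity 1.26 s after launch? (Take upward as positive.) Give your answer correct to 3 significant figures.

Initial vertical component: v_y0 = 18.5 sin 50.0° = 14.17 m/s.
v_y(t) = v_y0 − g t = 14.17 − 10 × 1.26 = 1.57 m/s.

1.57 m/s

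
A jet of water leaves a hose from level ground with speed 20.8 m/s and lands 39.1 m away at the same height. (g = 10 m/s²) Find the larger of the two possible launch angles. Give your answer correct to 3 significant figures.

Level-ground range: R = v₀² sin(2θ)/g ⇒ sin 2θ = R g / v₀² = 39.1×10/20.8² = 0.9038.
2θ = arcsin(0.9038) = 64.66° or 180° − 64.66° = 115.34°.
So θ = 32.3° or θ = 57.7°.

57.7°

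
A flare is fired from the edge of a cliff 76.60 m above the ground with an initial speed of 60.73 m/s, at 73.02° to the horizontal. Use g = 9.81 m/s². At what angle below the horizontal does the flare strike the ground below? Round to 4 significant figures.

v_x = 60.73 cos 73.02° = 17.735 m/s.
At impact |v_y| = √(v_y0² + 2 g h) = √(58.083² + 2×9.81×76.60) = 69.832 m/s.
Angle below horizontal = arctan(|v_y| / v_x) = arctan(69.832 / 17.735) = 75.75°.

75.75°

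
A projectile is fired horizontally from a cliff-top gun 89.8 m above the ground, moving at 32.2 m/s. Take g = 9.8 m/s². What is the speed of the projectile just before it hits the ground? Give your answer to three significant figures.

Fall time: t = √(2 × 89.8 / 9.8) = 4.281 s.
At impact: v_x = 32.2 m/s (unchanged), v_y = g t = 9.8 × 4.281 = 41.95 m/s.
Speed = √(v_x² + v_y²) = √(1037 + 1760) = 52.9 m/s.

52.9 m/s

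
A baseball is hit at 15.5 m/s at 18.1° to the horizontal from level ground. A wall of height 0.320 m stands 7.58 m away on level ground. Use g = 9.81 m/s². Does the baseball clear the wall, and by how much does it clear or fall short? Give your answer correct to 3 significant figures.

Yes — it clears the wall by 0.859 m.

v_x = 15.5 cos 18.1° = 14.73 m/s; v_y0 = 15.5 sin 18.1° = 4.815 m/s.
Time to reach the wall: t = 7.58 / 14.73 = 0.5146 s.
Height at that point: y = 4.815×0.5146 − 4.905×0.5146² = 1.179 m.
That is 1.179 − 0.320 = 0.859 m above the top of the wall, so the baseball clears it.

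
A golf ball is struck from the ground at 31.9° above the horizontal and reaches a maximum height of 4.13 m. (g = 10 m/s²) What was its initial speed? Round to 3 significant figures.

At maximum height v_y = 0, so (v₀ sin θ)² = 2 g H.
v₀ sin 31.9° = √(2 × 10 × 4.13) = 9.088 m/s.
v₀ = 9.088 / sin 31.9° = 9.088 / 0.5284 = 17.2 m/s.

17.2 m/s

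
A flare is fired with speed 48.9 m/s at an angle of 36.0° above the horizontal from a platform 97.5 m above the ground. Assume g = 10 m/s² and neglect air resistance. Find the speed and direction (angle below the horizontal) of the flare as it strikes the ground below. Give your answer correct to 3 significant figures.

65.9 m/s at 53.1° below the horizontal

v_x = 48.9 cos 36.0° = 39.56 m/s (constant).
|v_y| at impact = √((28.74)² + 2×10×97.5) = 52.69 m/s.
Speed = √(39.56² + 52.69²) = 65.9 m/s; angle = arctan(52.69/39.56) = 53.1° below horizontal.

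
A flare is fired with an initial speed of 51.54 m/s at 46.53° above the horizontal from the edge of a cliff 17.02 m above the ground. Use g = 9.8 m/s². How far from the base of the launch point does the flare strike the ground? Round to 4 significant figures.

Components: v_x = 51.54 cos 46.53° = 35.458 m/s, v_y = 51.54 sin 46.53° = 37.404 m/s.
Vertical: 0 = 17.02 + 37.404 t − ½(9.8) t² ⇒ 4.900 t² − 37.404 t − 17.02 = 0.
t = [37.404 + √(1399.1 + 333.59)] / 9.800 = 8.0642 s.
Horizontal: R = v_x · t = 35.458 × 8.0642 = 285.9 m.

285.9 m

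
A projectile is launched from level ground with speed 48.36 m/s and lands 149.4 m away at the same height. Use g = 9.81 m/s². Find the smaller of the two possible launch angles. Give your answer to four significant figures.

19.40°

Level-ground range: R = v₀² sin(2θ)/g ⇒ sin 2θ = R g / v₀² = 149.4×9.81/48.36² = 0.6267.
2θ = arcsin(0.6267) = 38.807° or 180° − 38.807° = 141.193°.
So θ = 19.40° or θ = 70.60°.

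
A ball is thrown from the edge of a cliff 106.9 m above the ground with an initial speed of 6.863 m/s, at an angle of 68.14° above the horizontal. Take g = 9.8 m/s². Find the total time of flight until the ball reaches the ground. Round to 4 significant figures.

5.366 s

Vertical component: v_y = 6.863 sin 68.14° = 6.3695 m/s.
Taking up as positive with launch at y = 106.9 m, landing at y = 0: 0 = 106.9 + 6.3695 t − ½(9.8) t².
Solving 4.900 t² − 6.3695 t − 106.9 = 0 gives t = [6.3695 + √(6.3695² + 4·4.900·106.9)] / 9.800 = 5.366 s.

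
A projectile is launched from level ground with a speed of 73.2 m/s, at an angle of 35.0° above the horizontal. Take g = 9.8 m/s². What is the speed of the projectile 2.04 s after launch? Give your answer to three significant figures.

v_x = 73.2 cos 35.0° = 59.96 m/s (constant).
v_y(t) = 73.2 sin 35.0° − g t = 41.99 − 9.8 × 2.04 = 22.00 m/s.
Speed = √(v_x² + v_y²) = √(3595 + 484.0) = 63.9 m/s.

63.9 m/s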